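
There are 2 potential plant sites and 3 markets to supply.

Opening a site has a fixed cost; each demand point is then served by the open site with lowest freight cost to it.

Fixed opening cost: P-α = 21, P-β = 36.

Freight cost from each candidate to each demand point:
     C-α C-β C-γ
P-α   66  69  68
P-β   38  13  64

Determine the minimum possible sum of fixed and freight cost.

151

Open {P-β}: assign each demand point to its cheapest open site.
  C-α→P-β 38, C-β→P-β 13, C-γ→P-β 64
  freight cost 115, fixed 36 → total 151.
Compare {P-α, P-β}: freight cost 115 + fixed 57 = 172.
Compare {P-α}: freight cost 203 + fixed 21 = 224.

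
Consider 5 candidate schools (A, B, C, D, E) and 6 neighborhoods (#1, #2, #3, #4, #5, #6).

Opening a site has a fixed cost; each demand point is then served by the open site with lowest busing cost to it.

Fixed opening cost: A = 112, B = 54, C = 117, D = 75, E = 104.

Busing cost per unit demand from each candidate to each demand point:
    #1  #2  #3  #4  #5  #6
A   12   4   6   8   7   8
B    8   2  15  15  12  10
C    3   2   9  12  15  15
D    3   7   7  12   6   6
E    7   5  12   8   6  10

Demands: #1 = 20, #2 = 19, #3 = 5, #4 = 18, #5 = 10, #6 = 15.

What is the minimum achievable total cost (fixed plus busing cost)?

628

Open {B, D}: assign each demand point to its cheapest open site.
  #1→D 20×3=60, #2→B 19×2=38, #3→D 5×7=35, #4→D 18×12=216, #5→D 10×6=60, #6→D 15×6=90
  busing cost 499, fixed 129 → total 628.
Compare {A, D}: busing cost 460 + fixed 187 = 647.
Compare {B, D, E}: busing cost 427 + fixed 233 = 660.
Compare {D, E}: busing cost 484 + fixed 179 = 663.
All other subsets cost ≥ 647. Minimum total cost: 628.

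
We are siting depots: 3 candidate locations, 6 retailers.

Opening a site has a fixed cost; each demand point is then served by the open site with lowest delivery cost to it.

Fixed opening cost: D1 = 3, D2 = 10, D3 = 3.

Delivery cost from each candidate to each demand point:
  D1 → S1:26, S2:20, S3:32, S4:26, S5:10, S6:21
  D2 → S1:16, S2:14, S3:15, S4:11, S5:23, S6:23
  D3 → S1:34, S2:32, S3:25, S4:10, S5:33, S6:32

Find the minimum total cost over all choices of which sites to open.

Open {D1, D2}: assign each demand point to its cheapest open site.
  S1→D2 16, S2→D2 14, S3→D2 15, S4→D2 11, S5→D1 10, S6→D1 21
  delivery cost 87, fixed 13 → total 100.
Compare {D1, D2, D3}: delivery cost 86 + fixed 16 = 102.
Compare {D2}: delivery cost 102 + fixed 10 = 112.
Compare {D2, D3}: delivery cost 101 + fixed 13 = 114.
All other subsets cost ≥ 102. Minimum total cost: 100.

100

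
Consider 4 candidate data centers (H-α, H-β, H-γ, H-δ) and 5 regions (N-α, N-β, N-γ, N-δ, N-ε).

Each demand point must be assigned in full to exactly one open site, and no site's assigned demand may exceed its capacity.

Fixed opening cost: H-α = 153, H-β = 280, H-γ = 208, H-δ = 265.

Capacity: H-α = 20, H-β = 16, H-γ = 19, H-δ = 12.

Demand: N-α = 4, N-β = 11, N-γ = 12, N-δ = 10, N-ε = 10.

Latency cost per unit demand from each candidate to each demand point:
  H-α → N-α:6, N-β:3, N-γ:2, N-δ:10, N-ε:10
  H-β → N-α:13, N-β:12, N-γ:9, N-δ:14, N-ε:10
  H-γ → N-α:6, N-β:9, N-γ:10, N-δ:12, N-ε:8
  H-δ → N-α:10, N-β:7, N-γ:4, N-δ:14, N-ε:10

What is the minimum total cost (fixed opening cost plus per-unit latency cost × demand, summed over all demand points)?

997

Open {H-α, H-γ, H-δ}; cheapest assignment that respects the capacities:
  H-α (cap 20, load 20): N-δ, N-ε — cost 10×10 + 10×10 = 200
  H-γ (cap 19, load 15): N-α, N-β — cost 4×6 + 11×9 = 123
  H-δ (cap 12, load 12): N-γ — cost 12×4 = 48
  Shipping 371, fixed 626 → total 997.
  Any other capacity-feasible assignment to {H-α, H-γ, H-δ} ships for at least 371.
Compare {H-α, H-β, H-γ}: its best feasible assignment gives total 1072.
Compare {H-α, H-β, H-δ}: its best feasible assignment gives total 1130.
Every other set of open sites that can feasibly serve all demand totals ≥ 1072 even under its best assignment. Minimum: 997.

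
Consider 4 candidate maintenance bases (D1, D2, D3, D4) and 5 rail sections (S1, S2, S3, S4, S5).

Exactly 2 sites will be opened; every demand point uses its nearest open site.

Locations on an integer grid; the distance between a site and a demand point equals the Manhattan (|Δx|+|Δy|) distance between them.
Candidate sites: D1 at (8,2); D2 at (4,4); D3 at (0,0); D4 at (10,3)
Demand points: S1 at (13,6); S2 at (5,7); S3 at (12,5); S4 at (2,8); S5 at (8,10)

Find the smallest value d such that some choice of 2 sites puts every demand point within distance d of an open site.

Open {D1, D2}.
  Farthest demand point is S1 at distance 9 (to D1); all others are ≤ 9.
With {D2, D4} the worst case is 9.
With {D1, D3} the worst case is 10.
No size-2 selection achieves below 9.

9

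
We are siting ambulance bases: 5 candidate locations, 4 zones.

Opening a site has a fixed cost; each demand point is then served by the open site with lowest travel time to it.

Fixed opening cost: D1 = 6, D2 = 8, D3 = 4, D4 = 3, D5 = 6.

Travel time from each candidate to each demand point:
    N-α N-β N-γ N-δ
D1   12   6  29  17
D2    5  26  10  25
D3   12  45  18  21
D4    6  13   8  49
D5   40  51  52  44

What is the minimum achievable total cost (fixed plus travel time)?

Open {D1, D4}: assign each demand point to its cheapest open site.
  N-α→D4 6, N-β→D1 6, N-γ→D4 8, N-δ→D1 17
  travel time 37, fixed 9 → total 46.
Compare {D1, D3, D4}: travel time 37 + fixed 13 = 50.
Compare {D1, D2}: travel time 38 + fixed 14 = 52.
Compare {D1, D4, D5}: travel time 37 + fixed 15 = 52.
All other subsets cost ≥ 50. Minimum total cost: 46.

46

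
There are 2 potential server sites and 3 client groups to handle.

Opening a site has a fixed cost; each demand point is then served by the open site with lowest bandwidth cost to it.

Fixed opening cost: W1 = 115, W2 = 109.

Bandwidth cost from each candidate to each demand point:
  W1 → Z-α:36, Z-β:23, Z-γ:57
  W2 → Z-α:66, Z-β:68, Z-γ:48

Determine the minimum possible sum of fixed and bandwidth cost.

231

Open {W1}: assign each demand point to its cheapest open site.
  Z-α→W1 36, Z-β→W1 23, Z-γ→W1 57
  bandwidth cost 116, fixed 115 → total 231.
Compare {W2}: bandwidth cost 182 + fixed 109 = 291.
Compare {W1, W2}: bandwidth cost 107 + fixed 224 = 331.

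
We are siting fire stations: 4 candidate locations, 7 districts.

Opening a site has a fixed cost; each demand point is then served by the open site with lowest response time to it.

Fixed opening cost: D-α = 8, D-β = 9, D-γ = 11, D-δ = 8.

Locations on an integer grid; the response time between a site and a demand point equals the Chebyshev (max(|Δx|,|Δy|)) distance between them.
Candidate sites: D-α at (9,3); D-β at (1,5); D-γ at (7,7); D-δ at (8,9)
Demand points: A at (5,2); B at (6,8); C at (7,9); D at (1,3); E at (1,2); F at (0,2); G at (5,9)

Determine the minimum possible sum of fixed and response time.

Open {D-β, D-δ}: assign each demand point to its cheapest open site.
  A→D-β 4, B→D-δ 2, C→D-δ 1, D→D-β 2, E→D-β 3, F→D-β 3, G→D-δ 3
  response time 18, fixed 17 → total 35.
Compare {D-β}: response time 27 + fixed 9 = 36.
Compare {D-β, D-γ}: response time 17 + fixed 20 = 37.
Compare {D-γ}: response time 29 + fixed 11 = 40.
All other subsets cost ≥ 36. Minimum total cost: 35.

35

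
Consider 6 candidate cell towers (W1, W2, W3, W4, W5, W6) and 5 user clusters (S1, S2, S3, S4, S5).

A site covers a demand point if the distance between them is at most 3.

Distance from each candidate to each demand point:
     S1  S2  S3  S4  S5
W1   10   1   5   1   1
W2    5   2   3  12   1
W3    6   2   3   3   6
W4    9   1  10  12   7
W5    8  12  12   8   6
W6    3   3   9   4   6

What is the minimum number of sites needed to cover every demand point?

3

Coverage sets (demand points within 3 of each site):
  W1: {S2, S4, S5}
  W2: {S2, S3, S5}
  W3: {S2, S3, S4}
  W4: {S2}
  W5: {}
  W6: {S1, S2}
No 2 sites suffice: every size-2 union leaves at least one demand point uncovered.
But {W1, W2, W6} covers everything, so the minimum is 3.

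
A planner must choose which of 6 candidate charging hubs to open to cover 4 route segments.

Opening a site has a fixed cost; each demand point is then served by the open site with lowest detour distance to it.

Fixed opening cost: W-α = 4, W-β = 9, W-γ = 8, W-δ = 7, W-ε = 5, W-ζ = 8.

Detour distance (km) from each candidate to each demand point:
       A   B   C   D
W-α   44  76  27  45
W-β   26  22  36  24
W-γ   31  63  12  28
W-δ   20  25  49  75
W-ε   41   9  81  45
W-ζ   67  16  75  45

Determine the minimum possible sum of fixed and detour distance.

Open {W-γ, W-δ, W-ε}: assign each demand point to its cheapest open site.
  A→W-δ 20, B→W-ε 9, C→W-γ 12, D→W-γ 28
  detour distance 69, fixed 20 → total 89.
Compare {W-γ, W-ε}: detour distance 80 + fixed 13 = 93.
Compare {W-β, W-γ, W-ε}: detour distance 71 + fixed 22 = 93.
Compare {W-α, W-γ, W-δ, W-ε}: detour distance 69 + fixed 24 = 93.
All other subsets cost ≥ 93. Minimum total cost: 89.

89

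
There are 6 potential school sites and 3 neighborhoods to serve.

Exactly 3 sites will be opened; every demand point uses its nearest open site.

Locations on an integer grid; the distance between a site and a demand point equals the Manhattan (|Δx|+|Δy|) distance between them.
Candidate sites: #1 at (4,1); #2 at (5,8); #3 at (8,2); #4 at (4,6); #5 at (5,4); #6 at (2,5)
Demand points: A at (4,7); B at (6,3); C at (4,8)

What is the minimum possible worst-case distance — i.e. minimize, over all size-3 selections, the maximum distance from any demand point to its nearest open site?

Open {#1, #2, #5}.
  Farthest demand point is A at distance 2 (to #2); all others are ≤ 2.
With {#1, #4, #5} the worst case is 2.
With {#2, #3, #5} the worst case is 2.
No size-3 selection achieves below 2.

2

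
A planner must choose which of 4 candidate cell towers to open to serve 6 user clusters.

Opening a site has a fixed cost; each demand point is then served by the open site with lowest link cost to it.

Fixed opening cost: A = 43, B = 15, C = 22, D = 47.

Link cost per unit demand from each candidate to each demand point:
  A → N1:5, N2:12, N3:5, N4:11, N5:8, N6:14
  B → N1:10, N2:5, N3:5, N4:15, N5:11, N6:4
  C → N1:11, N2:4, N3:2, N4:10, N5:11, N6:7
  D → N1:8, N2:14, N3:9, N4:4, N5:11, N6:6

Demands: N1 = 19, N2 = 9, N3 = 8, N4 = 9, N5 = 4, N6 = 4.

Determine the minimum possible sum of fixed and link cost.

351

Open {A, C, D}: assign each demand point to its cheapest open site.
  N1→A 19×5=95, N2→C 9×4=36, N3→C 8×2=16, N4→D 9×4=36, N5→A 4×8=32, N6→D 4×6=24
  link cost 239, fixed 112 → total 351.
Compare {A, B, C, D}: link cost 231 + fixed 127 = 358.
Compare {A, C}: link cost 297 + fixed 65 = 362.
Compare {A, B, C}: link cost 285 + fixed 80 = 365.
All other subsets cost ≥ 358. Minimum total cost: 351.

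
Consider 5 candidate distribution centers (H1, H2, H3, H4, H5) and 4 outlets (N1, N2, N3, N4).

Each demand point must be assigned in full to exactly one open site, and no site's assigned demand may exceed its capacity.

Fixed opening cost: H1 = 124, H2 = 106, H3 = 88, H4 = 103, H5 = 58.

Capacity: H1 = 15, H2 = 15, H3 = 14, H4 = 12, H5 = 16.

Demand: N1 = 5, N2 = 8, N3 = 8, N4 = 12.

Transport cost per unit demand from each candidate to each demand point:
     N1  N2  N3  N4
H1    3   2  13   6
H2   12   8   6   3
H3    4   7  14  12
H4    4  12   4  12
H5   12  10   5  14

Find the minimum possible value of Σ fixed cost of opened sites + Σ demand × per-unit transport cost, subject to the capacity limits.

Open {H1, H2, H5}; cheapest assignment that respects the capacities:
  H1 (cap 15, load 13): N1, N2 — cost 5×3 + 8×2 = 31
  H2 (cap 15, load 12): N4 — cost 12×3 = 36
  H5 (cap 16, load 8): N3 — cost 8×5 = 40
  Shipping 107, fixed 288 → total 395.
  Any other capacity-feasible assignment to {H1, H2, H5} ships for at least 107.
Compare {H2, H3, H5}: its best feasible assignment gives total 404.
Compare {H1, H2, H4}: its best feasible assignment gives total 432.
Every other set of open sites that can feasibly serve all demand totals ≥ 404 even under its best assignment. Minimum: 395.

395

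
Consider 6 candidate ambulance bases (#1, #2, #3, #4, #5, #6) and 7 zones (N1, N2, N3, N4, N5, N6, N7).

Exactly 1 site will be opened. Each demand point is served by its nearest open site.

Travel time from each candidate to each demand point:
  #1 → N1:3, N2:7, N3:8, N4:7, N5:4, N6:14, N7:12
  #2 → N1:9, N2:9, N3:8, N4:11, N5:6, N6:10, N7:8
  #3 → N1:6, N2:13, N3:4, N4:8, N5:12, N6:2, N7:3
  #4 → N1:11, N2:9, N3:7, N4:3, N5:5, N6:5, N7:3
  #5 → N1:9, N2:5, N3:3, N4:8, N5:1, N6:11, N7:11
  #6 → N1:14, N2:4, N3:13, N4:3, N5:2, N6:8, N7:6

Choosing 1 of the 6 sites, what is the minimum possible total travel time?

43

Open {#4}.
  N1→#4 11, N2→#4 9, N3→#4 7, N4→#4 3, N5→#4 5, N6→#4 5, N7→#4 3  ⇒ total 43.
Compare {#3}: total 48.
Compare {#5}: total 48.
No size-1 selection does better; minimum is 43.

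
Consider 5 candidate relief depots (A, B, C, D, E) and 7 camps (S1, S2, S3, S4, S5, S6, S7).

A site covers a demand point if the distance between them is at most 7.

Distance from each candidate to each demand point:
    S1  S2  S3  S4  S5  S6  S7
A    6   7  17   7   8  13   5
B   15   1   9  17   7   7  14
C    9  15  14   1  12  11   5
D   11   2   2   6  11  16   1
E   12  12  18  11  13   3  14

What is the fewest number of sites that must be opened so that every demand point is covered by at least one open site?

Coverage sets (demand points within 7 of each site):
  A: {S1, S2, S4, S7}
  B: {S2, S5, S6}
  C: {S4, S7}
  D: {S2, S3, S4, S7}
  E: {S6}
No 2 sites suffice: every size-2 union leaves at least one demand point uncovered.
But {A, B, D} covers everything, so the minimum is 3.

3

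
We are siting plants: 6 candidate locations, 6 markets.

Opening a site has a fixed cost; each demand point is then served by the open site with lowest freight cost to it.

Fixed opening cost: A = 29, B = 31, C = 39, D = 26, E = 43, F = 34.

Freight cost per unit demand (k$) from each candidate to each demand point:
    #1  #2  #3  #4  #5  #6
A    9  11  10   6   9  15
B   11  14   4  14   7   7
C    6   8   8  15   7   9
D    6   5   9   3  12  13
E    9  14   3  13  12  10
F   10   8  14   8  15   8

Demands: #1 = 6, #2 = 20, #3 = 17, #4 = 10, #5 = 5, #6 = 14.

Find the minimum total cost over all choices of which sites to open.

Open {B, D}: assign each demand point to its cheapest open site.
  #1→D 6×6=36, #2→D 20×5=100, #3→B 17×4=68, #4→D 10×3=30, #5→B 5×7=35, #6→B 14×7=98
  freight cost 367, fixed 57 → total 424.
Compare {B, D, E}: freight cost 350 + fixed 100 = 450.
Compare {A, B, D}: freight cost 367 + fixed 86 = 453.
Compare {B, D, F}: freight cost 367 + fixed 91 = 458.
All other subsets cost ≥ 450. Minimum total cost: 424.

424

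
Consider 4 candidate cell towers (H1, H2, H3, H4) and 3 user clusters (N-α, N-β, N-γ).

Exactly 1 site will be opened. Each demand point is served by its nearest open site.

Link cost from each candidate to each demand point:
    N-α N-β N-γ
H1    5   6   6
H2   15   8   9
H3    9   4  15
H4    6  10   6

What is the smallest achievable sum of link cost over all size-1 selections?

17

Open {H1}.
  N-α→H1 5, N-β→H1 6, N-γ→H1 6  ⇒ total 17.
Compare {H4}: total 22.
Compare {H3}: total 28.
No size-1 selection does better; minimum is 17.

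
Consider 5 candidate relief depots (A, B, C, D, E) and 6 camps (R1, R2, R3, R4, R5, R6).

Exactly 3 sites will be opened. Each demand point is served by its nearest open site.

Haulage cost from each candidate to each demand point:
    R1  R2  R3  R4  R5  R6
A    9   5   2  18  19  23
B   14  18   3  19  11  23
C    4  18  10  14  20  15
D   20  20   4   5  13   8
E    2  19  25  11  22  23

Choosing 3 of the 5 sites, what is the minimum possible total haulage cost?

Open {A, D, E}.
  R1→E 2, R2→A 5, R3→A 2, R4→D 5, R5→D 13, R6→D 8  ⇒ total 35.
Compare {A, C, D}: total 37.
Compare {A, B, D}: total 40.
No size-3 selection does better; minimum is 35.

35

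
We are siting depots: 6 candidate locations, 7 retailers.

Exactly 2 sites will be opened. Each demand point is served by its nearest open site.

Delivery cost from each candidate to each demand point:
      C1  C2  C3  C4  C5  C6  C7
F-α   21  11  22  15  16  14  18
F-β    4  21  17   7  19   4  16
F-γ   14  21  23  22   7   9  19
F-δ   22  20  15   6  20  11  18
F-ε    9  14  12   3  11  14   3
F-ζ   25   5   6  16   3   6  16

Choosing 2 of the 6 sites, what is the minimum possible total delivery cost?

Open {F-ε, F-ζ}.
  C1→F-ε 9, C2→F-ζ 5, C3→F-ζ 6, C4→F-ε 3, C5→F-ζ 3, C6→F-ζ 6, C7→F-ε 3  ⇒ total 35.
Compare {F-β, F-ζ}: total 45.
Compare {F-β, F-ε}: total 51.
No size-2 selection does better; minimum is 35.

35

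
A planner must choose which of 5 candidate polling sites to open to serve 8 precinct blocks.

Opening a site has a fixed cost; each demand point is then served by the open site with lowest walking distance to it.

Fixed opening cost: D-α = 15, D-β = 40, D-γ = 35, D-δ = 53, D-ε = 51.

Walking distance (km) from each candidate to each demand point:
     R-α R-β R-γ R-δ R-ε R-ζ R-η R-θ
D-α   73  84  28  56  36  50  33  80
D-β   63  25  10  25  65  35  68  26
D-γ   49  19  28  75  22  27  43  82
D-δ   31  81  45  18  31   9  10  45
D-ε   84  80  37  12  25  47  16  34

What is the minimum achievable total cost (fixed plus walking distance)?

253

Open {D-β, D-δ}: assign each demand point to its cheapest open site.
  R-α→D-δ 31, R-β→D-β 25, R-γ→D-β 10, R-δ→D-δ 18, R-ε→D-δ 31, R-ζ→D-δ 9, R-η→D-δ 10, R-θ→D-β 26
  walking distance 160, fixed 93 → total 253.
Compare {D-α, D-β, D-δ}: walking distance 160 + fixed 108 = 268.
Compare {D-γ, D-δ}: walking distance 182 + fixed 88 = 270.
Compare {D-β, D-γ, D-δ}: walking distance 145 + fixed 128 = 273.
All other subsets cost ≥ 268. Minimum total cost: 253.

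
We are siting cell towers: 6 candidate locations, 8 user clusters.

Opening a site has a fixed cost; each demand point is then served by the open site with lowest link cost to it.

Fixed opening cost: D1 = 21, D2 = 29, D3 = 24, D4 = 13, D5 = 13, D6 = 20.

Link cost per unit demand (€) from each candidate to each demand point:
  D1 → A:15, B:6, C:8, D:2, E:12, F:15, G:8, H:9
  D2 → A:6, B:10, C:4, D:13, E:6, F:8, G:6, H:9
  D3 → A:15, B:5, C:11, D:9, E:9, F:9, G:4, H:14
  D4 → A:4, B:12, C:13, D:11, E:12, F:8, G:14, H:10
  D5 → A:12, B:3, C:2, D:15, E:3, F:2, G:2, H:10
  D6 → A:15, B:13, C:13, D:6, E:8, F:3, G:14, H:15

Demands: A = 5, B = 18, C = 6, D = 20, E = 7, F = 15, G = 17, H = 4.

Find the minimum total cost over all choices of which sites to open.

Open {D1, D4, D5}: assign each demand point to its cheapest open site.
  A→D4 5×4=20, B→D5 18×3=54, C→D5 6×2=12, D→D1 20×2=40, E→D5 7×3=21, F→D5 15×2=30, G→D5 17×2=34, H→D1 4×9=36
  link cost 247, fixed 47 → total 294.
Compare {D1, D4, D5, D6}: link cost 247 + fixed 67 = 314.
Compare {D1, D3, D4, D5}: link cost 247 + fixed 71 = 318.
Compare {D1, D2, D5}: link cost 257 + fixed 63 = 320.
All other subsets cost ≥ 314. Minimum total cost: 294.

294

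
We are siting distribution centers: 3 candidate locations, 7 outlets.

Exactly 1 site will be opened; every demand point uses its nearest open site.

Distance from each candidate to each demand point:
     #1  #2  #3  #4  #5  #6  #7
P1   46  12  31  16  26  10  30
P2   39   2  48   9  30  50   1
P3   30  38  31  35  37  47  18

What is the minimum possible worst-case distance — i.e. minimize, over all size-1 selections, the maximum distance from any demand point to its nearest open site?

Open {P1}.
  Farthest demand point is #1 at distance 46 (to P1); all others are ≤ 46.
With {P3} the worst case is 47.
With {P2} the worst case is 50.
No size-1 selection achieves below 46.

46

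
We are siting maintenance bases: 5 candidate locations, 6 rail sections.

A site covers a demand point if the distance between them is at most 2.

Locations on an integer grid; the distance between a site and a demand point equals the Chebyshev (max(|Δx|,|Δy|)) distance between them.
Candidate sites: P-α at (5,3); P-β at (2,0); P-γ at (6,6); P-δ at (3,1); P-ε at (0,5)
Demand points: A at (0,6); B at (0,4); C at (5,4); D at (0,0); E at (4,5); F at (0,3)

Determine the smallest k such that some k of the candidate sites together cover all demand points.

3

Coverage sets (demand points within 2 of each site):
  P-α: {C, E}
  P-β: {D}
  P-γ: {C, E}
  P-δ: {}
  P-ε: {A, B, F}
No 2 sites suffice: every size-2 union leaves at least one demand point uncovered.
But {P-α, P-β, P-ε} covers everything, so the minimum is 3.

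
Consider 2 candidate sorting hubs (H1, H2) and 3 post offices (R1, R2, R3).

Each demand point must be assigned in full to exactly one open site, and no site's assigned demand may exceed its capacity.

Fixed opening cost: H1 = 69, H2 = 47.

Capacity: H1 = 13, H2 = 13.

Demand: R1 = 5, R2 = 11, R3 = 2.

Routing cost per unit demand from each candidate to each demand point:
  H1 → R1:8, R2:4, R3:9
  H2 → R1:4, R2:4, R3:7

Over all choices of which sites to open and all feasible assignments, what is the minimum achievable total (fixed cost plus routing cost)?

194

Open {H1, H2}; cheapest assignment that respects the capacities:
  H1 (cap 13, load 11): R2 — cost 11×4 = 44
  H2 (cap 13, load 7): R1, R3 — cost 5×4 + 2×7 = 34
  Shipping 78, fixed 116 → total 194.
  Any other capacity-feasible assignment to {H1, H2} ships for at least 78.
Total demand is 18 and no other set of sites has combined capacity ≥ 18, so {H1, H2} is the only feasible choice of open sites. Minimum: 194.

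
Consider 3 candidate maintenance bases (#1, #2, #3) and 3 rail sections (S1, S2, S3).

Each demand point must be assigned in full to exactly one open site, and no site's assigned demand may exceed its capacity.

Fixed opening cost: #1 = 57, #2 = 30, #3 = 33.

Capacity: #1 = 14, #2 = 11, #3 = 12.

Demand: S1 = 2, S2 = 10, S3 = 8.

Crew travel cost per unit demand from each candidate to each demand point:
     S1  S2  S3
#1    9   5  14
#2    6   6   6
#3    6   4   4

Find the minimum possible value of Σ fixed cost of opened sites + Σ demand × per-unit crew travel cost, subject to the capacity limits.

163

Open {#2, #3}; cheapest assignment that respects the capacities:
  #2 (cap 11, load 10): S1, S3 — cost 2×6 + 8×6 = 60
  #3 (cap 12, load 10): S2 — cost 10×4 = 40
  Shipping 100, fixed 63 → total 163.
  Any other capacity-feasible assignment to {#2, #3} ships for at least 100.
Compare {#1, #3}: its best feasible assignment gives total 184.
Compare {#1, #2}: its best feasible assignment gives total 197.
Every other set of open sites that can feasibly serve all demand totals ≥ 184 even under its best assignment. Minimum: 163.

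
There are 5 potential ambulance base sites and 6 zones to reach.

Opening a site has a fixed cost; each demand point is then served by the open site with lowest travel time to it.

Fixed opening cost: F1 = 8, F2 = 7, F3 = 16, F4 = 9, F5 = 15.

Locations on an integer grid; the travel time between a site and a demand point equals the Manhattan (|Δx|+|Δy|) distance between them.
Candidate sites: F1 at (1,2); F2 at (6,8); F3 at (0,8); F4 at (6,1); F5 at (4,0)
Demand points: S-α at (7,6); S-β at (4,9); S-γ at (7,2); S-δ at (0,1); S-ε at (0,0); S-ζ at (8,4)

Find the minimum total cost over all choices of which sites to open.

38

Open {F1, F2}: assign each demand point to its cheapest open site.
  S-α→F2 3, S-β→F2 3, S-γ→F1 6, S-δ→F1 2, S-ε→F1 3, S-ζ→F2 6
  travel time 23, fixed 15 → total 38.
Compare {F2, F4}: travel time 26 + fixed 16 = 42.
Compare {F1, F2, F4}: travel time 18 + fixed 24 = 42.
Compare {F4}: travel time 36 + fixed 9 = 45.
All other subsets cost ≥ 42. Minimum total cost: 38.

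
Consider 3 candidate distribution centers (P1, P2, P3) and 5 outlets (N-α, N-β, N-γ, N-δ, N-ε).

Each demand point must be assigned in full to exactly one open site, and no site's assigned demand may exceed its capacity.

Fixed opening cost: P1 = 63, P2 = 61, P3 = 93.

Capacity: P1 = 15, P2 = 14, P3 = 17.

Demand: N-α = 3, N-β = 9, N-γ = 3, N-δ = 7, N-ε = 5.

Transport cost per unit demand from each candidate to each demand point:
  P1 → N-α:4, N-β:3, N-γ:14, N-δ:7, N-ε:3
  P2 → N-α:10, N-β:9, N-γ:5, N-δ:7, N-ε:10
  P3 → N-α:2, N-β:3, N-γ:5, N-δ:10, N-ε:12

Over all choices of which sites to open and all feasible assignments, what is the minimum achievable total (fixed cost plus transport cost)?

260

Open {P1, P2}; cheapest assignment that respects the capacities:
  P1 (cap 15, load 14): N-β, N-ε — cost 9×3 + 5×3 = 42
  P2 (cap 14, load 13): N-α, N-γ, N-δ — cost 3×10 + 3×5 + 7×7 = 94
  Shipping 136, fixed 124 → total 260.
  Any other capacity-feasible assignment to {P1, P2} ships for at least 136.
Compare {P1, P3}: its best feasible assignment gives total 268.
Compare {P2, P3}: its best feasible assignment gives total 301.
Every other set of open sites that can feasibly serve all demand totals ≥ 268 even under its best assignment. Minimum: 260.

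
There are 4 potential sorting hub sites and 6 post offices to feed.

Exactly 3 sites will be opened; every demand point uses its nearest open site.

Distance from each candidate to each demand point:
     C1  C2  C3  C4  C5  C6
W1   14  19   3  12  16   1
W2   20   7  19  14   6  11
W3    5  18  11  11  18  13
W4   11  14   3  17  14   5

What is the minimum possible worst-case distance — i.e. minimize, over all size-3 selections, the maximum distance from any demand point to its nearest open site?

Open {W1, W2, W3}.
  Farthest demand point is C4 at distance 11 (to W3); all others are ≤ 11.
With {W2, W3, W4} the worst case is 11.
With {W1, W2, W4} the worst case is 12.
No size-3 selection achieves below 11.

11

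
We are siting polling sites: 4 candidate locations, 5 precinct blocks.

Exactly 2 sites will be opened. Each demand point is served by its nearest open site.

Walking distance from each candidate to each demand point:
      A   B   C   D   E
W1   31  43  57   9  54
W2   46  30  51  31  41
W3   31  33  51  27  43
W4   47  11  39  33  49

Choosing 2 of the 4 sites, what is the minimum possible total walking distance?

Open {W1, W4}.
  A→W1 31, B→W4 11, C→W4 39, D→W1 9, E→W4 49  ⇒ total 139.
Compare {W3, W4}: total 151.
Compare {W1, W2}: total 162.
No size-2 selection does better; minimum is 139.

139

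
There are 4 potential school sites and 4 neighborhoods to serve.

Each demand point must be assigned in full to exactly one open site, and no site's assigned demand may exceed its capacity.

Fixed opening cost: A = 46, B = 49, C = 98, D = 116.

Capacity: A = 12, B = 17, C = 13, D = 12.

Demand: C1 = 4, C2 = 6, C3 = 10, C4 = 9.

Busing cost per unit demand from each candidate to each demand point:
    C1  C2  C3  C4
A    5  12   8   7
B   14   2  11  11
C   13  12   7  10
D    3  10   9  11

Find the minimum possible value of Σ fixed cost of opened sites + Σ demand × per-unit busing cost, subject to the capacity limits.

Open {A, B, C}; cheapest assignment that respects the capacities:
  A (cap 12, load 9): C4 — cost 9×7 = 63
  B (cap 17, load 10): C1, C2 — cost 4×14 + 6×2 = 68
  C (cap 13, load 10): C3 — cost 10×7 = 70
  Shipping 201, fixed 193 → total 394.
  Any other capacity-feasible assignment to {A, B, C} ships for at least 201.
Compare {A, B, D}: its best feasible assignment gives total 408.
Compare {B, C}: its best feasible assignment gives total 411.
Every other set of open sites that can feasibly serve all demand totals ≥ 408 even under its best assignment. Minimum: 394.

394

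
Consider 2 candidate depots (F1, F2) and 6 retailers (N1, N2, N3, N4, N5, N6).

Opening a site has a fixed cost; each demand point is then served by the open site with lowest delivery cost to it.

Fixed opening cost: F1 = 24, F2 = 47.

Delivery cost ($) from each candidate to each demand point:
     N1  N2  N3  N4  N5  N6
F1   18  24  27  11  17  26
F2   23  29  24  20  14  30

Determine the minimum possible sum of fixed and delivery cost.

Open {F1}: assign each demand point to its cheapest open site.
  N1→F1 18, N2→F1 24, N3→F1 27, N4→F1 11, N5→F1 17, N6→F1 26
  delivery cost 123, fixed 24 → total 147.
Compare {F2}: delivery cost 140 + fixed 47 = 187.
Compare {F1, F2}: delivery cost 117 + fixed 71 = 188.

147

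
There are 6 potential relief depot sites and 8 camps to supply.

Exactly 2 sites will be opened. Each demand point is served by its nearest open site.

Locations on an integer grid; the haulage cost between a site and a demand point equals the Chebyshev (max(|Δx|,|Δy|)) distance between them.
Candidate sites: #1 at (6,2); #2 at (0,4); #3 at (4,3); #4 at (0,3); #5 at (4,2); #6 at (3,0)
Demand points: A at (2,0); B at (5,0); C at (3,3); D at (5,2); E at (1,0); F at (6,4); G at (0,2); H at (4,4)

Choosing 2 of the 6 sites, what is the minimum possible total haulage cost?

13

Open {#3, #6}.
  A→#6 1, B→#6 2, C→#3 1, D→#3 1, E→#6 2, F→#3 2, G→#6 3, H→#3 1  ⇒ total 13.
Compare {#4, #5}: total 14.
Compare {#5, #6}: total 14.
No size-2 selection does better; minimum is 13.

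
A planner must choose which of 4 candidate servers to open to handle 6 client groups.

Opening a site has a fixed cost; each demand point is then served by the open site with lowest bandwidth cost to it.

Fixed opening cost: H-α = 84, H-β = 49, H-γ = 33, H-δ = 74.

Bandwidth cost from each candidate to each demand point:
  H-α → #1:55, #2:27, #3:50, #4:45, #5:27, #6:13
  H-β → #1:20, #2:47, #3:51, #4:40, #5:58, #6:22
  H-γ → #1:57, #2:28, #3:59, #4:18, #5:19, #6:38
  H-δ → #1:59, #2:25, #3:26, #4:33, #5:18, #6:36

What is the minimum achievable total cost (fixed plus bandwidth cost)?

240

Open {H-β, H-γ}: assign each demand point to its cheapest open site.
  #1→H-β 20, #2→H-γ 28, #3→H-β 51, #4→H-γ 18, #5→H-γ 19, #6→H-β 22
  bandwidth cost 158, fixed 82 → total 240.
Compare {H-γ}: bandwidth cost 219 + fixed 33 = 252.
Compare {H-β, H-δ}: bandwidth cost 144 + fixed 123 = 267.
Compare {H-δ}: bandwidth cost 197 + fixed 74 = 271.
All other subsets cost ≥ 252. Minimum total cost: 240.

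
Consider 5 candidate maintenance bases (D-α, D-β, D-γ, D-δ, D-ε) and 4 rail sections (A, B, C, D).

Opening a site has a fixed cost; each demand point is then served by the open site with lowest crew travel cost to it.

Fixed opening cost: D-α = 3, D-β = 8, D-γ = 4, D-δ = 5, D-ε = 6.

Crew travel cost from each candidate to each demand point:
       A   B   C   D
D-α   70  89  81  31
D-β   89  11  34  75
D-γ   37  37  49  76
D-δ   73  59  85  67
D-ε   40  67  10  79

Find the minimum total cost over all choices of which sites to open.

109

Open {D-α, D-β, D-ε}: assign each demand point to its cheapest open site.
  A→D-ε 40, B→D-β 11, C→D-ε 10, D→D-α 31
  crew travel cost 92, fixed 17 → total 109.
Compare {D-α, D-β, D-γ, D-ε}: crew travel cost 89 + fixed 21 = 110.
Compare {D-α, D-β, D-δ, D-ε}: crew travel cost 92 + fixed 22 = 114.
Compare {D-α, D-β, D-γ, D-δ, D-ε}: crew travel cost 89 + fixed 26 = 115.
All other subsets cost ≥ 110. Minimum total cost: 109.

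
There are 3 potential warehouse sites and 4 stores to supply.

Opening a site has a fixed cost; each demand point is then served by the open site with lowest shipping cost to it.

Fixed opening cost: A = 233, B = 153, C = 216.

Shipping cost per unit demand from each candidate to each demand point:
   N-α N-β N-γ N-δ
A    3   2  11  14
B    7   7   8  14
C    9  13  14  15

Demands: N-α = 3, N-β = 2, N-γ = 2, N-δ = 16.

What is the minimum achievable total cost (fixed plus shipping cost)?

428

Open {B}: assign each demand point to its cheapest open site.
  N-α→B 3×7=21, N-β→B 2×7=14, N-γ→B 2×8=16, N-δ→B 16×14=224
  shipping cost 275, fixed 153 → total 428.
Compare {A}: shipping cost 259 + fixed 233 = 492.
Compare {C}: shipping cost 321 + fixed 216 = 537.
Compare {A, B}: shipping cost 253 + fixed 386 = 639.
All other subsets cost ≥ 492. Minimum total cost: 428.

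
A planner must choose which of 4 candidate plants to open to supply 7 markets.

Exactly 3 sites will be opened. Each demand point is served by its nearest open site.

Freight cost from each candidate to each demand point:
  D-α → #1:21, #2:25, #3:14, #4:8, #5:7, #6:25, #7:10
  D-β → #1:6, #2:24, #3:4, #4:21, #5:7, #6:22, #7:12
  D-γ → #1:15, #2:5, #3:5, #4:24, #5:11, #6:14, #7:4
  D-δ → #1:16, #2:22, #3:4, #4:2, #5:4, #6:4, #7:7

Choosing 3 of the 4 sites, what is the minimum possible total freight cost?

Open {D-β, D-γ, D-δ}.
  #1→D-β 6, #2→D-γ 5, #3→D-β 4, #4→D-δ 2, #5→D-δ 4, #6→D-δ 4, #7→D-γ 4  ⇒ total 29.
Compare {D-α, D-γ, D-δ}: total 38.
Compare {D-α, D-β, D-γ}: total 48.
No size-3 selection does better; minimum is 29.

29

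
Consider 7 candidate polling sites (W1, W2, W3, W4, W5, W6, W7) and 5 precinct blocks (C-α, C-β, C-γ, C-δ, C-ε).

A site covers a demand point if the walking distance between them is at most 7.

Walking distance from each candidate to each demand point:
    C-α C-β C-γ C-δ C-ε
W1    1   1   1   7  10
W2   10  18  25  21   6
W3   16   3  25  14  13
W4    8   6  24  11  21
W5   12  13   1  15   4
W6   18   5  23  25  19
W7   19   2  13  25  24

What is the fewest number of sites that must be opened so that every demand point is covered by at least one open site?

2

Coverage sets (demand points within 7 of each site):
  W1: {C-α, C-β, C-γ, C-δ}
  W2: {C-ε}
  W3: {C-β}
  W4: {C-β}
  W5: {C-γ, C-ε}
  W6: {C-β}
  W7: {C-β}
No single site covers all 5 demand points.
But {W1, W2} covers everything, so the minimum is 2.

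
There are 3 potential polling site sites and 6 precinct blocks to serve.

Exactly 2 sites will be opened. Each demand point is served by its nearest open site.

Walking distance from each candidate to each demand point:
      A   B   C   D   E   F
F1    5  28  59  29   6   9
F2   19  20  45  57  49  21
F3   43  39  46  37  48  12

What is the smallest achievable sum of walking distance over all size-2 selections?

Open {F1, F2}.
  A→F1 5, B→F2 20, C→F2 45, D→F1 29, E→F1 6, F→F1 9  ⇒ total 114.
Compare {F1, F3}: total 123.
Compare {F2, F3}: total 181.

114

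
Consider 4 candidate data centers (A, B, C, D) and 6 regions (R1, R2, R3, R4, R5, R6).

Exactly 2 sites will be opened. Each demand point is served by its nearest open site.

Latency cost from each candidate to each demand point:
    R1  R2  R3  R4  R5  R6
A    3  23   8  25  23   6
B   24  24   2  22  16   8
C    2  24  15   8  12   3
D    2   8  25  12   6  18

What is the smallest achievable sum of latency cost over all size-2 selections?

38

Open {B, D}.
  R1→D 2, R2→D 8, R3→B 2, R4→D 12, R5→D 6, R6→B 8  ⇒ total 38.
Compare {A, D}: total 42.
Compare {C, D}: total 42.
No size-2 selection does better; minimum is 38.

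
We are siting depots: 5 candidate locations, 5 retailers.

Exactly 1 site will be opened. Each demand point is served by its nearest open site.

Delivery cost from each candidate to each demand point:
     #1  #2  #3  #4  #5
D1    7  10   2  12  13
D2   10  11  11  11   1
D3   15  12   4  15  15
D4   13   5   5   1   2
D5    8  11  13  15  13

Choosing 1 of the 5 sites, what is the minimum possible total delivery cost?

Open {D4}.
  #1→D4 13, #2→D4 5, #3→D4 5, #4→D4 1, #5→D4 2  ⇒ total 26.
Compare {D1}: total 44.
Compare {D2}: total 44.
No size-1 selection does better; minimum is 26.

26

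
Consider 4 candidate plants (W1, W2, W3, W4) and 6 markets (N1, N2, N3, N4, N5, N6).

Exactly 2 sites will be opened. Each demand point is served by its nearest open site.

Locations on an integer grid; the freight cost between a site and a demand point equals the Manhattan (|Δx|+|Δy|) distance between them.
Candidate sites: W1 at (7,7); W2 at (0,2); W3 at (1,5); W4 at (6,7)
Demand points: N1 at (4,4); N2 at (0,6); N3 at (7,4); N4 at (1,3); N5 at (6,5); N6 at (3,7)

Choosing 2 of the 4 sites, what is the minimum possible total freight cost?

Open {W3, W4}.
  N1→W3 4, N2→W3 2, N3→W4 4, N4→W3 2, N5→W4 2, N6→W4 3  ⇒ total 17.
Compare {W1, W3}: total 18.
Compare {W2, W4}: total 20.
No size-2 selection does better; minimum is 17.

17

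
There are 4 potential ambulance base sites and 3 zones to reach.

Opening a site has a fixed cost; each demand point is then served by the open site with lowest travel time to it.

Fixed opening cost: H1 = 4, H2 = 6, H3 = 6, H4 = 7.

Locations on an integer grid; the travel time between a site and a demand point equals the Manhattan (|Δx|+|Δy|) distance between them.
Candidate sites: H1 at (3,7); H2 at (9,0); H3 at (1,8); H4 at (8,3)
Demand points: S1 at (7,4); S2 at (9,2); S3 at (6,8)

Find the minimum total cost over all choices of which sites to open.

18

Open {H4}: assign each demand point to its cheapest open site.
  S1→H4 2, S2→H4 2, S3→H4 7
  travel time 11, fixed 7 → total 18.
Compare {H1, H4}: travel time 8 + fixed 11 = 19.
Compare {H1, H2}: travel time 12 + fixed 10 = 22.
Compare {H3, H4}: travel time 9 + fixed 13 = 22.
All other subsets cost ≥ 19. Minimum total cost: 18.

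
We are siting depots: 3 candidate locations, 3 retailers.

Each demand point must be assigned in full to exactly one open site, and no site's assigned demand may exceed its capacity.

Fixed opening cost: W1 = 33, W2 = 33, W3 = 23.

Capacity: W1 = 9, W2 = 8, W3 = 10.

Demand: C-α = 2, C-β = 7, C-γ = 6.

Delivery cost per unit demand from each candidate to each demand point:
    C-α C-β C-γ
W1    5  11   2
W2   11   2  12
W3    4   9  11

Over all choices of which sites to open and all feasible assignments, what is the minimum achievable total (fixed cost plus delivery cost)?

102

Open {W1, W2}; cheapest assignment that respects the capacities:
  W1 (cap 9, load 8): C-α, C-γ — cost 2×5 + 6×2 = 22
  W2 (cap 8, load 7): C-β — cost 7×2 = 14
  Shipping 36, fixed 66 → total 102.
  Any other capacity-feasible assignment to {W1, W2} ships for at least 36.
Compare {W1, W2, W3}: its best feasible assignment gives total 123.
Compare {W1, W3}: its best feasible assignment gives total 139.
Every other set of open sites that can feasibly serve all demand totals ≥ 123 even under its best assignment. Minimum: 102.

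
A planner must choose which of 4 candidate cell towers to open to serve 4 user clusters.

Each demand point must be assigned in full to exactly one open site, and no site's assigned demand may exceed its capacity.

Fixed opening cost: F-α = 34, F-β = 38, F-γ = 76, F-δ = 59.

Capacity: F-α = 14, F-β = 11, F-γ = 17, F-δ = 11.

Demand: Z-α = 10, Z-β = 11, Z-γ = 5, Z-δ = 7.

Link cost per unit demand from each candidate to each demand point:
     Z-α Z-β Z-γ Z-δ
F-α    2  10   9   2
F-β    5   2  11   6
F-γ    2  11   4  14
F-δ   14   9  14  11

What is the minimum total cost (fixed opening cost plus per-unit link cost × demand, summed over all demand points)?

Open {F-α, F-β, F-γ}; cheapest assignment that respects the capacities:
  F-α (cap 14, load 7): Z-δ — cost 7×2 = 14
  F-β (cap 11, load 11): Z-β — cost 11×2 = 22
  F-γ (cap 17, load 15): Z-α, Z-γ — cost 10×2 + 5×4 = 40
  Shipping 76, fixed 148 → total 224.
  Any other capacity-feasible assignment to {F-α, F-β, F-γ} ships for at least 76.
Compare {F-α, F-β, F-γ, F-δ}: its best feasible assignment gives total 283.
Compare {F-β, F-γ, F-δ}: its best feasible assignment gives total 312.
Every other set of open sites that can feasibly serve all demand totals ≥ 283 even under its best assignment. Minimum: 224.

224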